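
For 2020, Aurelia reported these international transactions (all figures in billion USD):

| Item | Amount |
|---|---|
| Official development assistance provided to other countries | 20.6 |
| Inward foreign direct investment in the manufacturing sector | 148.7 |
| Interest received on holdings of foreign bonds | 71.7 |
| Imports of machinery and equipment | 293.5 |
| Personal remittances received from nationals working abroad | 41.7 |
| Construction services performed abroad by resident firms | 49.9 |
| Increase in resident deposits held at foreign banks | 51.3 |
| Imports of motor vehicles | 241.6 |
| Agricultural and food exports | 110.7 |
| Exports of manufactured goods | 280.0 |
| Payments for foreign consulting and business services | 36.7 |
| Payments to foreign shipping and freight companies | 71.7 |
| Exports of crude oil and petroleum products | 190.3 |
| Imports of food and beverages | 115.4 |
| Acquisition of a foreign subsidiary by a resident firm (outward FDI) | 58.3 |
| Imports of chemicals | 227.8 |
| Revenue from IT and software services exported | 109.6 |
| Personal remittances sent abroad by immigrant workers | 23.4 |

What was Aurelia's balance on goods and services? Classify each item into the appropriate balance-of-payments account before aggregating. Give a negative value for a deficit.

-246.2

Goods: -227.8 + 190.3 + 110.7 + 280.0 - 115.4 - 293.5 - 241.6 = -297.3
Services: -36.7 + 109.6 + 49.9 - 71.7 = 51.1
Trade balance = -297.3 + 51.1 = -246.2
(Excluded from the trade balance — secondary income: official development assistance provided to other countries 20.6, personal remittances received from nationals working abroad 41.7, personal remittances sent abroad by immigrant workers 23.4; financial account: inward foreign direct investment in the manufacturing sector 148.7, increase in resident deposits held at foreign banks 51.3, acquisition of a foreign subsidiary by a resident firm (outward FDI) 58.3; primary income: interest received on holdings of foreign bonds 71.7.)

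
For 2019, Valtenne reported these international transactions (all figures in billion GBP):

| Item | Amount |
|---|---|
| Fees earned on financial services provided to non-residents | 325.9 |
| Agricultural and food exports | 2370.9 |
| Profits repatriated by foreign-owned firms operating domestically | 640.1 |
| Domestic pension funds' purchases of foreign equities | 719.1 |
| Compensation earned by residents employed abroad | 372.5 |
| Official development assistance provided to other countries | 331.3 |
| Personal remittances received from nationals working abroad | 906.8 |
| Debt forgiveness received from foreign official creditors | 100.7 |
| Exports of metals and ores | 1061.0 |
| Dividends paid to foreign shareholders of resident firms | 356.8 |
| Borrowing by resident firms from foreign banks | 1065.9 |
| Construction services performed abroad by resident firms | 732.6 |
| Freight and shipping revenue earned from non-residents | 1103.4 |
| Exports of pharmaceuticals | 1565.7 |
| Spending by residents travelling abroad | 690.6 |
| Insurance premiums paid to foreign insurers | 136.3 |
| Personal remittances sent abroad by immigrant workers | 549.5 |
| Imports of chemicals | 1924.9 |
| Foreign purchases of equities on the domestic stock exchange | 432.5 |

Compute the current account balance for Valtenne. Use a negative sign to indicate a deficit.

3809.3

Goods: -1924.9 + 1565.7 + 1061.0 + 2370.9 = 3072.7
Services: 1103.4 + 732.6 - 690.6 - 136.3 + 325.9 = 1335.0
Primary income: 372.5 - 356.8 - 640.1 = -624.4
Secondary income: -549.5 + 906.8 - 331.3 = 26.0
Current account = 3072.7 + 1335.0 + (-624.4) + 26.0 = 3809.3
(Excluded from the current account — financial account: domestic pension funds' purchases of foreign equities 719.1, borrowing by resident firms from foreign banks 1065.9, foreign purchases of equities on the domestic stock exchange 432.5; capital account: debt forgiveness received from foreign official creditors 100.7.)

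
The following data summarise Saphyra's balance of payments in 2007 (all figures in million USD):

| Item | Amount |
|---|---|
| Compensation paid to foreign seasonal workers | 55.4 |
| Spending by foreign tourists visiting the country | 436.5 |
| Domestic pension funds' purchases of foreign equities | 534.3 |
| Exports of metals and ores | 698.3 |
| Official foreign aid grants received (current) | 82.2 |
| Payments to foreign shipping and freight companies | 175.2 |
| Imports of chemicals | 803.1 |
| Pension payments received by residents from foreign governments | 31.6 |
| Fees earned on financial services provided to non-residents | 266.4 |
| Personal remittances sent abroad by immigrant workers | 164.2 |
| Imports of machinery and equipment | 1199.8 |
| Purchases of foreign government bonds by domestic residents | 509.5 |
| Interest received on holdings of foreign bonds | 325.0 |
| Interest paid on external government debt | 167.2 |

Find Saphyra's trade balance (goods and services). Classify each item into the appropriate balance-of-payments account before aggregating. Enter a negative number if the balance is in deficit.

-776.9

Goods: -1199.8 - 803.1 + 698.3 = -1304.6
Services: -175.2 + 266.4 + 436.5 = 527.7
Trade balance = -1304.6 + 527.7 = -776.9
(Excluded from the trade balance — primary income: compensation paid to foreign seasonal workers 55.4, interest received on holdings of foreign bonds 325.0, interest paid on external government debt 167.2; financial account: domestic pension funds' purchases of foreign equities 534.3, purchases of foreign government bonds by domestic residents 509.5; secondary income: official foreign aid grants received (current) 82.2, pension payments received by residents from foreign governments 31.6, personal remittances sent abroad by immigrant workers 164.2.)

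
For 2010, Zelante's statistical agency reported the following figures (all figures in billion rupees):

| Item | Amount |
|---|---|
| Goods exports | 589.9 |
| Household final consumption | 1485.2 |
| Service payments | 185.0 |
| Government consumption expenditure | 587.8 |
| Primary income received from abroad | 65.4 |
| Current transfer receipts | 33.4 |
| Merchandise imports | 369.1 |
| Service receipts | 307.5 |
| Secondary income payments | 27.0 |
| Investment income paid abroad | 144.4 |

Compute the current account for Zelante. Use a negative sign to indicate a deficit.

Goods balance = 589.9 - 369.1 = 220.8
Services balance = 307.5 - 185.0 = 122.5
Trade balance (goods + services) = 220.8 + 122.5 = 343.3
Net primary income = 65.4 - 144.4 = -79.0
Net secondary income = 33.4 - 27.0 = 6.4
Current account = 343.3 + (-79.0) + 6.4 = 270.7

270.7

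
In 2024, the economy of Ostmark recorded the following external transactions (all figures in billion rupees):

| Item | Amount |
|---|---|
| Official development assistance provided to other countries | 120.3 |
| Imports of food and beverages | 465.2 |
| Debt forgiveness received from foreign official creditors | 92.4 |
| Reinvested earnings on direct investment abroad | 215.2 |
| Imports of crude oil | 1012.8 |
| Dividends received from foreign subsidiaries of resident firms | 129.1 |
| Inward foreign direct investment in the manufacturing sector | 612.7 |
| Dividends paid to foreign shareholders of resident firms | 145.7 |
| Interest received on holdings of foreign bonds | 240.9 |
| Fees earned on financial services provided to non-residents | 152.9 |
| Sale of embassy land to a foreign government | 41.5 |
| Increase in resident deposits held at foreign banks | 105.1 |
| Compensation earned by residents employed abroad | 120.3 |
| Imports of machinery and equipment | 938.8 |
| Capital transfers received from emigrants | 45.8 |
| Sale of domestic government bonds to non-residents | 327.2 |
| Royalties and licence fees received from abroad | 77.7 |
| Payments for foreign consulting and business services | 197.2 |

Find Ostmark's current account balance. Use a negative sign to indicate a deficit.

Goods: -938.8 - 465.2 - 1012.8 = -2416.8
Services: 152.9 - 197.2 + 77.7 = 33.4
Primary income: 120.3 + 240.9 - 145.7 + 215.2 + 129.1 = 559.8
Secondary income: -120.3
Current account = (-2416.8) + 33.4 + 559.8 + (-120.3) = -1943.9
(Excluded from the current account — capital account: debt forgiveness received from foreign official creditors 92.4, sale of embassy land to a foreign government 41.5, capital transfers received from emigrants 45.8; financial account: inward foreign direct investment in the manufacturing sector 612.7, increase in resident deposits held at foreign banks 105.1, sale of domestic government bonds to non-residents 327.2.)

-1943.9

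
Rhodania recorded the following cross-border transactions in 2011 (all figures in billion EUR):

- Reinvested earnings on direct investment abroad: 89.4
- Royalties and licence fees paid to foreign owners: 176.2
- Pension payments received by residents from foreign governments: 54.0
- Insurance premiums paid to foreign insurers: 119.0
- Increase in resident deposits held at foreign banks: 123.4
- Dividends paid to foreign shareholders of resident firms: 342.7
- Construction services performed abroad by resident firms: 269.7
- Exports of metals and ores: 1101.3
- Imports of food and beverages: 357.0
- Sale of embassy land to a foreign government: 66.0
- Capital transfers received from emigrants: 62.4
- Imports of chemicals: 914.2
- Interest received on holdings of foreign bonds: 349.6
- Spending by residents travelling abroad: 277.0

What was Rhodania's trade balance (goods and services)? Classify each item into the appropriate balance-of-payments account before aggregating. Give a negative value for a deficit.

-472.4

Goods: -357.0 + 1101.3 - 914.2 = -169.9
Services: 269.7 - 176.2 - 119.0 - 277.0 = -302.5
Trade balance = -169.9 + (-302.5) = -472.4
(Excluded from the trade balance — primary income: reinvested earnings on direct investment abroad 89.4, dividends paid to foreign shareholders of resident firms 342.7, interest received on holdings of foreign bonds 349.6; secondary income: pension payments received by residents from foreign governments 54.0; financial account: increase in resident deposits held at foreign banks 123.4; capital account: sale of embassy land to a foreign government 66.0, capital transfers received from emigrants 62.4.)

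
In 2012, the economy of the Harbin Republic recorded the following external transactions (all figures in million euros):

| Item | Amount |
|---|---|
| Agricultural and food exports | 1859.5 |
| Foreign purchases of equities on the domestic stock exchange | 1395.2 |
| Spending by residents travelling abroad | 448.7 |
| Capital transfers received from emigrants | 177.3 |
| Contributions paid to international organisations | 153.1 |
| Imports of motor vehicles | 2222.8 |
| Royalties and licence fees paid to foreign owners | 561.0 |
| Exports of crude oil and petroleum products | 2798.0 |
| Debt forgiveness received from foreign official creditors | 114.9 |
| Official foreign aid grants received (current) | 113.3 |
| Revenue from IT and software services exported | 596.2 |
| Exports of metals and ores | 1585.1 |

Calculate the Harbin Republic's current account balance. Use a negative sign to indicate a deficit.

Goods: 2798.0 + 1859.5 - 2222.8 + 1585.1 = 4019.8
Services: -561.0 + 596.2 - 448.7 = -413.5
Secondary income: 113.3 - 153.1 = -39.8
Current account = 4019.8 + (-413.5) + (-39.8) = 3566.5
(Excluded from the current account — financial account: foreign purchases of equities on the domestic stock exchange 1395.2; capital account: capital transfers received from emigrants 177.3, debt forgiveness received from foreign official creditors 114.9.)

3566.5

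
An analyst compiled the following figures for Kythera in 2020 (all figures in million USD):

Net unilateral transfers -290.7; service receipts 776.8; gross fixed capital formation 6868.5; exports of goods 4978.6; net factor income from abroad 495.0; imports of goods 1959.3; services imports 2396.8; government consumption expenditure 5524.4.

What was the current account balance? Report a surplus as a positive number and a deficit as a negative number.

Goods balance = 4978.6 - 1959.3 = 3019.3
Services balance = 776.8 - 2396.8 = -1620.0
Trade balance (goods + services) = 3019.3 + (-1620.0) = 1399.3
Net primary income = 495.0
Net secondary income = -290.7
Current account = 1399.3 + 495.0 + (-290.7) = 1603.6

1603.6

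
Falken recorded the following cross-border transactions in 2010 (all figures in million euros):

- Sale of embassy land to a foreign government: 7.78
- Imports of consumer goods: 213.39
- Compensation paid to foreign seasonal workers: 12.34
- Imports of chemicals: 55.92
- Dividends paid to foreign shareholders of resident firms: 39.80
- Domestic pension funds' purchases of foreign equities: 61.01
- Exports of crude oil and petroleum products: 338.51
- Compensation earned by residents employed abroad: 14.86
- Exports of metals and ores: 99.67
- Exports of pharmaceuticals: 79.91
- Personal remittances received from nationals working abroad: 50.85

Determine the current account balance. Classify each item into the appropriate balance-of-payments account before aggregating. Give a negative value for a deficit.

Goods: -213.39 + 338.51 + 79.91 + 99.67 - 55.92 = 248.78
Primary income: -39.80 - 12.34 + 14.86 = -37.28
Secondary income: 50.85
Current account = 248.78 + (-37.28) + 50.85 = 262.35
(Excluded from the current account — capital account: sale of embassy land to a foreign government 7.78; financial account: domestic pension funds' purchases of foreign equities 61.01.)

262.35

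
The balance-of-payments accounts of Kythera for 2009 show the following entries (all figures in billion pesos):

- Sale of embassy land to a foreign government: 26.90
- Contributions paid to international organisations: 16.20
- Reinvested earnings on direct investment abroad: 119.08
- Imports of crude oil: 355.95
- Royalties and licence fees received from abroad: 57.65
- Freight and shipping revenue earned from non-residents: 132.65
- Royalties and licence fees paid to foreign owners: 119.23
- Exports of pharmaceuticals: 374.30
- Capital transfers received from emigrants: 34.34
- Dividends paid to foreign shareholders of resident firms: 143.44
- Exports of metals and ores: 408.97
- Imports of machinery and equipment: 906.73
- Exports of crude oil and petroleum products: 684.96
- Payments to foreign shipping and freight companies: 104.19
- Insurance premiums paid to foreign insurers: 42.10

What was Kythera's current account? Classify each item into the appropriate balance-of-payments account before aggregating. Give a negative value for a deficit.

Goods: -355.95 + 374.30 - 906.73 + 408.97 + 684.96 = 205.55
Services: -42.10 - 119.23 + 57.65 + 132.65 - 104.19 = -75.22
Primary income: 119.08 - 143.44 = -24.36
Secondary income: -16.20
Current account = 205.55 + (-75.22) + (-24.36) + (-16.20) = 89.77
(Excluded from the current account — capital account: sale of embassy land to a foreign government 26.90, capital transfers received from emigrants 34.34.)

89.77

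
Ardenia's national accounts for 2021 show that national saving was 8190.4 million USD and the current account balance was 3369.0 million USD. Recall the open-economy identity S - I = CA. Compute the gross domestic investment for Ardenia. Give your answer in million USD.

I = S - CA = 8190.4 - 3369.0 = 4821.4

4821.4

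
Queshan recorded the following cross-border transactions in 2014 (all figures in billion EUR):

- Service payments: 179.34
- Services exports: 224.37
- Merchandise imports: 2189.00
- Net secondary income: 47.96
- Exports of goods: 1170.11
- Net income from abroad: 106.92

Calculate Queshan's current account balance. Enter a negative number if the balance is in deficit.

Goods balance = 1170.11 - 2189.00 = -1018.89
Services balance = 224.37 - 179.34 = 45.03
Trade balance (goods + services) = -1018.89 + 45.03 = -973.86
Net primary income = 106.92
Net secondary income = 47.96
Current account = -973.86 + 106.92 + 47.96 = -818.98

-818.98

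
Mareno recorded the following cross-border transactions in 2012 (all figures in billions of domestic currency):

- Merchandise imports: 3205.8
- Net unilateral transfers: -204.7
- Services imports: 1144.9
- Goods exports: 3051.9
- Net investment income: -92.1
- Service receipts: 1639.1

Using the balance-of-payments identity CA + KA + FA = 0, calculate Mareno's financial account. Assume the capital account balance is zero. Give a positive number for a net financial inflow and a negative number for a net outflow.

Goods balance = 3051.9 - 3205.8 = -153.9
Services balance = 1639.1 - 1144.9 = 494.2
Trade balance (goods + services) = -153.9 + 494.2 = 340.3
Net primary income = -92.1
Net secondary income = -204.7
Current account = 340.3 + (-92.1) + (-204.7) = 43.5
Financial account = -(43.5) = -43.5

-43.5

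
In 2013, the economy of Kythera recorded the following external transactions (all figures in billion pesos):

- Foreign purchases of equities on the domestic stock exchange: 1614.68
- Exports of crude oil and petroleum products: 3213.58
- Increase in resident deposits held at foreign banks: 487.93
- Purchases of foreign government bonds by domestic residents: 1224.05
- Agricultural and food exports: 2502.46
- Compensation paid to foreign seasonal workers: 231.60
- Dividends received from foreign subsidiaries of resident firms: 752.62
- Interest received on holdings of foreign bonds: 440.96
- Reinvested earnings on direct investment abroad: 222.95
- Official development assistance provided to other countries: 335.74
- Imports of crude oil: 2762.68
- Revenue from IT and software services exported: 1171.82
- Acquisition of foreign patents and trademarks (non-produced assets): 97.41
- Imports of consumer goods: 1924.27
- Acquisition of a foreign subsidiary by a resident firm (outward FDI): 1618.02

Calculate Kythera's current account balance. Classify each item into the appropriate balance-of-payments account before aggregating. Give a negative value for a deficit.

3050.10

Goods: -1924.27 + 2502.46 + 3213.58 - 2762.68 = 1029.09
Services: 1171.82
Primary income: 752.62 - 231.60 + 222.95 + 440.96 = 1184.93
Secondary income: -335.74
Current account = 1029.09 + 1171.82 + 1184.93 + (-335.74) = 3050.10
(Excluded from the current account — financial account: foreign purchases of equities on the domestic stock exchange 1614.68, increase in resident deposits held at foreign banks 487.93, purchases of foreign government bonds by domestic residents 1224.05, acquisition of a foreign subsidiary by a resident firm (outward FDI) 1618.02; capital account: acquisition of foreign patents and trademarks (non-produced assets) 97.41.)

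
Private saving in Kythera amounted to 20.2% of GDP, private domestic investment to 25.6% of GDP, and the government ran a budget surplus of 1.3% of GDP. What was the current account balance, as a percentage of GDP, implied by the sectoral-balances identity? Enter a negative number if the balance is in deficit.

By the sectoral-balances identity, CA = (S_private - I) + (T - G).
Private balance = 20.2 - 25.6 = -5.4
Government balance (T - G) = 1.3
CA = -5.4 + 1.3 = -4.1

-4.1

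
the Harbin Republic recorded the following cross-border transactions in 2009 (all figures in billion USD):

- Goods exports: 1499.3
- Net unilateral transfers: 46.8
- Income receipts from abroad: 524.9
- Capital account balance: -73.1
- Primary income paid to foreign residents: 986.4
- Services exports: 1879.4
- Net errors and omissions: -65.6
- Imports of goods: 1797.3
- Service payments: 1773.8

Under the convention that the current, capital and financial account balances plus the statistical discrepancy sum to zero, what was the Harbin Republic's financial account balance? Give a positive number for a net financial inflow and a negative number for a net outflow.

745.8

Goods balance = 1499.3 - 1797.3 = -298.0
Services balance = 1879.4 - 1773.8 = 105.6
Trade balance (goods + services) = -298.0 + 105.6 = -192.4
Net primary income = 524.9 - 986.4 = -461.5
Net secondary income = 46.8
Current account = -192.4 + (-461.5) + 46.8 = -607.1
Financial account = -(-607.1 + (-73.1) + (-65.6)) = 745.8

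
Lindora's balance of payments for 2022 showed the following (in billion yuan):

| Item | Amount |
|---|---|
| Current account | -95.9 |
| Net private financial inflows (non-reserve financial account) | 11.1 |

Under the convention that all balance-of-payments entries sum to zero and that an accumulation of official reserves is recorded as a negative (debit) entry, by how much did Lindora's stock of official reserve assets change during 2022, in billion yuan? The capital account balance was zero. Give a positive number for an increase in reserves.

-84.8

Official reserve transactions balance = -((-95.9) + 11.1) = 84.8
An accumulation of reserves is recorded as a debit (negative entry), so the change in the stock of reserves is the negative of that balance.
Change in official reserves = -(84.8) = -84.8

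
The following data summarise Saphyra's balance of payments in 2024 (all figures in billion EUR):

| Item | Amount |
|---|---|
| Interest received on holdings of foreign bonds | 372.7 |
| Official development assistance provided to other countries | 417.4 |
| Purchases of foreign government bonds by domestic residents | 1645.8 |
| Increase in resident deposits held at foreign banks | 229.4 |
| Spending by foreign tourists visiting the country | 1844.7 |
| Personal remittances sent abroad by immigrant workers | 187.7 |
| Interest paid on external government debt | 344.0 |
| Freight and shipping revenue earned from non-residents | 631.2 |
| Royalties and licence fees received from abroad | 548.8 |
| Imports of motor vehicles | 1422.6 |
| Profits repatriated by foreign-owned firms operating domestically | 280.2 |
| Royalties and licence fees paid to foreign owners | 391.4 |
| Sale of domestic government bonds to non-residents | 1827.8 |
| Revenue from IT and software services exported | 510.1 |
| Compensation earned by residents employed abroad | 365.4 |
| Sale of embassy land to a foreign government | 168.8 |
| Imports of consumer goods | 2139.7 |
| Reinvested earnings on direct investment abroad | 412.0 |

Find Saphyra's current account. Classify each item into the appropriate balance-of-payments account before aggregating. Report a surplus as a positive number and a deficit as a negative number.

Goods: -2139.7 - 1422.6 = -3562.3
Services: 631.2 + 510.1 + 548.8 - 391.4 + 1844.7 = 3143.4
Primary income: 412.0 - 280.2 + 365.4 - 344.0 + 372.7 = 525.9
Secondary income: -417.4 - 187.7 = -605.1
Current account = (-3562.3) + 3143.4 + 525.9 + (-605.1) = -498.1
(Excluded from the current account — financial account: purchases of foreign government bonds by domestic residents 1645.8, increase in resident deposits held at foreign banks 229.4, sale of domestic government bonds to non-residents 1827.8; capital account: sale of embassy land to a foreign government 168.8.)

-498.1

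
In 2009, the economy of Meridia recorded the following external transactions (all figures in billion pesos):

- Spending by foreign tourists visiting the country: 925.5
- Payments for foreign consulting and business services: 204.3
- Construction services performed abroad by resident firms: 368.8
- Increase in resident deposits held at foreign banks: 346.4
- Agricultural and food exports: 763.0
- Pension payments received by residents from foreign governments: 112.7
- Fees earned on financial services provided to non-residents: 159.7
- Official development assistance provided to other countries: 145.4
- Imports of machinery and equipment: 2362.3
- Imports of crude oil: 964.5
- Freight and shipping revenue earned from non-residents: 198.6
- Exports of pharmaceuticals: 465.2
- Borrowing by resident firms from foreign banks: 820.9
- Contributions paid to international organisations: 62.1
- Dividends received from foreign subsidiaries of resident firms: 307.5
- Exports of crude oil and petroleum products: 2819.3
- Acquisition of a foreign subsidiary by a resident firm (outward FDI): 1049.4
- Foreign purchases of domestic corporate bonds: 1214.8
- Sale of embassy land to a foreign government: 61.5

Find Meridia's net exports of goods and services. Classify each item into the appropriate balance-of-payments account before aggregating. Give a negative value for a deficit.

Goods: -964.5 - 2362.3 + 465.2 + 763.0 + 2819.3 = 720.7
Services: 198.6 + 925.5 - 204.3 + 368.8 + 159.7 = 1448.3
Trade balance = 720.7 + 1448.3 = 2169.0
(Excluded from the trade balance — financial account: increase in resident deposits held at foreign banks 346.4, borrowing by resident firms from foreign banks 820.9, acquisition of a foreign subsidiary by a resident firm (outward FDI) 1049.4, foreign purchases of domestic corporate bonds 1214.8; secondary income: pension payments received by residents from foreign governments 112.7, official development assistance provided to other countries 145.4, contributions paid to international organisations 62.1; primary income: dividends received from foreign subsidiaries of resident firms 307.5; capital account: sale of embassy land to a foreign government 61.5.)

2169.0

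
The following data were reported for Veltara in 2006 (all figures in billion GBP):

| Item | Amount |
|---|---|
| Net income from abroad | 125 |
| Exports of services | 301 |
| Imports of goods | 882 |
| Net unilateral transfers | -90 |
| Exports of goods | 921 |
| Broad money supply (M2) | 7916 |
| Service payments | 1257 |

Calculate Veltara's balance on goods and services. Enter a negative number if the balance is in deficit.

-917

Goods balance = 921 - 882 = 39
Services balance = 301 - 1257 = -956
Trade balance (goods + services) = 39 + (-956) = -917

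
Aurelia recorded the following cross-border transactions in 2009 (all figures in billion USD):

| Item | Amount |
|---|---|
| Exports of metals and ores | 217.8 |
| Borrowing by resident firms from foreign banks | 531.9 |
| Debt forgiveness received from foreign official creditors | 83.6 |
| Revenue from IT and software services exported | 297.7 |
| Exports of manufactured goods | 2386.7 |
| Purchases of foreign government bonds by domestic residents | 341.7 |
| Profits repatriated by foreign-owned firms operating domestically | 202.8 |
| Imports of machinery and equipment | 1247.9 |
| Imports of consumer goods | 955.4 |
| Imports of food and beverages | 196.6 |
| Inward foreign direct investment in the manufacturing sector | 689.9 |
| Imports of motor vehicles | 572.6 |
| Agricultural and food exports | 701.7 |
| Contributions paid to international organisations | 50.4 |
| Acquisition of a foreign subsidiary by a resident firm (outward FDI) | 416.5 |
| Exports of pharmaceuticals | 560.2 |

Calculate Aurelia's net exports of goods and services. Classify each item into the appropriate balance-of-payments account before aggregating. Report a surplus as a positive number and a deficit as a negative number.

Goods: -1247.9 + 560.2 + 2386.7 + 217.8 - 955.4 - 196.6 + 701.7 - 572.6 = 893.9
Services: 297.7
Trade balance = 893.9 + 297.7 = 1191.6
(Excluded from the trade balance — financial account: borrowing by resident firms from foreign banks 531.9, purchases of foreign government bonds by domestic residents 341.7, inward foreign direct investment in the manufacturing sector 689.9, acquisition of a foreign subsidiary by a resident firm (outward FDI) 416.5; capital account: debt forgiveness received from foreign official creditors 83.6; primary income: profits repatriated by foreign-owned firms operating domestically 202.8; secondary income: contributions paid to international organisations 50.4.)

1191.6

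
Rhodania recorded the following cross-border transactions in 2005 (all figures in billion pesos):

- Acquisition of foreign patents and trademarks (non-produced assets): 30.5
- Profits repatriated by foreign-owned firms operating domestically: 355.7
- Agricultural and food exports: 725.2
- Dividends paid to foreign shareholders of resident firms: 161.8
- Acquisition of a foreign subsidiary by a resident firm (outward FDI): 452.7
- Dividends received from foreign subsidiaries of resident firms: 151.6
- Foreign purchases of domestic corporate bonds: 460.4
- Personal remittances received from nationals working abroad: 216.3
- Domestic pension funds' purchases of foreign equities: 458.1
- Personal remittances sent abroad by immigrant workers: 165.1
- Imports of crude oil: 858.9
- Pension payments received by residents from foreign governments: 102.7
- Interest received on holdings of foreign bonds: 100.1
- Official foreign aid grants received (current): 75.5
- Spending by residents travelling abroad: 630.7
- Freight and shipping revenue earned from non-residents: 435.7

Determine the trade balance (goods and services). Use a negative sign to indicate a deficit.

Goods: 725.2 - 858.9 = -133.7
Services: 435.7 - 630.7 = -195.0
Trade balance = -133.7 + (-195.0) = -328.7
(Excluded from the trade balance — capital account: acquisition of foreign patents and trademarks (non-produced assets) 30.5; primary income: profits repatriated by foreign-owned firms operating domestically 355.7, dividends paid to foreign shareholders of resident firms 161.8, dividends received from foreign subsidiaries of resident firms 151.6, interest received on holdings of foreign bonds 100.1; financial account: acquisition of a foreign subsidiary by a resident firm (outward FDI) 452.7, foreign purchases of domestic corporate bonds 460.4, domestic pension funds' purchases of foreign equities 458.1; secondary income: personal remittances received from nationals working abroad 216.3, personal remittances sent abroad by immigrant workers 165.1, pension payments received by residents from foreign governments 102.7, official foreign aid grants received (current) 75.5.)

-328.7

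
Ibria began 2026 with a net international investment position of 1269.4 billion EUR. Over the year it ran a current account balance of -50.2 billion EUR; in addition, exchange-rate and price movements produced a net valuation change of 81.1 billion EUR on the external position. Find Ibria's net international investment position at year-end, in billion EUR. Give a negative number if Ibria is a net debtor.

Change in NIIP = current account + net valuation change = -50.2 + 81.1 = 30.9
End-of-year NIIP = 1269.4 + 30.9 = 1300.3

1300.3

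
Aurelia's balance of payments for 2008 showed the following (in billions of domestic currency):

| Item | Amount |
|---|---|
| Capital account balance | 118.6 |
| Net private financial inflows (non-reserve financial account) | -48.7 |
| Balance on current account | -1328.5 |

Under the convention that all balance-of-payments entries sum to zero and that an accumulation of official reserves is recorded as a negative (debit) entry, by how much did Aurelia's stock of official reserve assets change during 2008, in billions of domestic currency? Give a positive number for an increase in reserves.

Official reserve transactions balance = -((-1328.5) + 118.6 + (-48.7)) = 1258.6
An accumulation of reserves is recorded as a debit (negative entry), so the change in the stock of reserves is the negative of that balance.
Change in official reserves = -(1258.6) = -1258.6

-1258.6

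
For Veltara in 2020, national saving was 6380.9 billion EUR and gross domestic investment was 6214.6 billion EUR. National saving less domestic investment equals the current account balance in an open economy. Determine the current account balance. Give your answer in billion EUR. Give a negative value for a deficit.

166.3

S - I = CA (net lending to the rest of the world).
CA = S - I = 6380.9 - 6214.6 = 166.3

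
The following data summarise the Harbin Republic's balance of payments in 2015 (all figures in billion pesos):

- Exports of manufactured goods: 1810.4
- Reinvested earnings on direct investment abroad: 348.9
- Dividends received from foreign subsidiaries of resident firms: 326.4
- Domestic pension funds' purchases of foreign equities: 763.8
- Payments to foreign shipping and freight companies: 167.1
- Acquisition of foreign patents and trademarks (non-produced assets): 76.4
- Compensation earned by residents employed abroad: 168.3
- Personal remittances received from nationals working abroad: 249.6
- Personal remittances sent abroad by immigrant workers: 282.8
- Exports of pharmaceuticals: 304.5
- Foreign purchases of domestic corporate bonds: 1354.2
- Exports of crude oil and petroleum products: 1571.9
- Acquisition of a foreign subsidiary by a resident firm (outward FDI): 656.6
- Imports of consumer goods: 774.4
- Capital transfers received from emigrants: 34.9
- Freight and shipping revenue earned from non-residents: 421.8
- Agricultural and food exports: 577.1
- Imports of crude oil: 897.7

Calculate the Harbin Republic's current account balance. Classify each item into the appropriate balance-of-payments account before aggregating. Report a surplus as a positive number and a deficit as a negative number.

Goods: -774.4 - 897.7 + 577.1 + 1571.9 + 304.5 + 1810.4 = 2591.8
Services: 421.8 - 167.1 = 254.7
Primary income: 326.4 + 168.3 + 348.9 = 843.6
Secondary income: -282.8 + 249.6 = -33.2
Current account = 2591.8 + 254.7 + 843.6 + (-33.2) = 3656.9
(Excluded from the current account — financial account: domestic pension funds' purchases of foreign equities 763.8, foreign purchases of domestic corporate bonds 1354.2, acquisition of a foreign subsidiary by a resident firm (outward FDI) 656.6; capital account: acquisition of foreign patents and trademarks (non-produced assets) 76.4, capital transfers received from emigrants 34.9.)

3656.9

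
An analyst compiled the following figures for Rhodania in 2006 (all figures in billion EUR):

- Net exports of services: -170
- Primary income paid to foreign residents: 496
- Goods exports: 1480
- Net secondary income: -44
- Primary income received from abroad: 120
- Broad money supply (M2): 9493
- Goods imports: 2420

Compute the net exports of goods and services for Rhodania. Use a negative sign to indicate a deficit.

Goods balance = 1480 - 2420 = -940
Services balance = -170
Trade balance (goods + services) = -940 + (-170) = -1110

-1110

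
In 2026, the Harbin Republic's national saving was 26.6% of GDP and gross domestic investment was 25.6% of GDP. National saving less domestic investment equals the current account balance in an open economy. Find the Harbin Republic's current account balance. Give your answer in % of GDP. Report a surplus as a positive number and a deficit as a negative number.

1.0

CA = S - I = 26.6 - 25.6 = 1.0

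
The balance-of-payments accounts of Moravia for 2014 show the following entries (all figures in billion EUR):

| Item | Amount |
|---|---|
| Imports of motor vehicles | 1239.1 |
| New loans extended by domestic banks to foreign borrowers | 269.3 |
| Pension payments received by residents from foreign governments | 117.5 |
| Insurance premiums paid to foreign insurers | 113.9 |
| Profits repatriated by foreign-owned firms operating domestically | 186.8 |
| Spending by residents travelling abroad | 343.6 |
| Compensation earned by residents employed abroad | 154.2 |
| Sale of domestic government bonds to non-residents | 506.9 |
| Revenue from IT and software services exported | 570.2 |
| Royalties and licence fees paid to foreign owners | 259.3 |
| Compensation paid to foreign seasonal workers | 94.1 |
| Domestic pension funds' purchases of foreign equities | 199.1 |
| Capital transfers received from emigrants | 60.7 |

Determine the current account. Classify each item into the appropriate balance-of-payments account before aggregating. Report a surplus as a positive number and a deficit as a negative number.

Goods: -1239.1
Services: -343.6 - 113.9 - 259.3 + 570.2 = -146.6
Primary income: -186.8 - 94.1 + 154.2 = -126.7
Secondary income: 117.5
Current account = (-1239.1) + (-146.6) + (-126.7) + 117.5 = -1394.9
(Excluded from the current account — financial account: new loans extended by domestic banks to foreign borrowers 269.3, sale of domestic government bonds to non-residents 506.9, domestic pension funds' purchases of foreign equities 199.1; capital account: capital transfers received from emigrants 60.7.)

-1394.9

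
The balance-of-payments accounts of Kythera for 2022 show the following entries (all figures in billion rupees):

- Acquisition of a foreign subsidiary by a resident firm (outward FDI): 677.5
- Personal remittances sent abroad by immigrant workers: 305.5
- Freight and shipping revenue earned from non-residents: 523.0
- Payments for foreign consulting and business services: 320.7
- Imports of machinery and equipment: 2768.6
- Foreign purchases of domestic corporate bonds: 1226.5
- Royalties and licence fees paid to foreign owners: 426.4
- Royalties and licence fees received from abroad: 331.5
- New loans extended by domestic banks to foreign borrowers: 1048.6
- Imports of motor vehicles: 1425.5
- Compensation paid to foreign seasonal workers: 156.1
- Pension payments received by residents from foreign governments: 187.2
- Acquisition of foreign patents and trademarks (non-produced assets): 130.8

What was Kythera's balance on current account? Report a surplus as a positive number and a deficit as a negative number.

Goods: -1425.5 - 2768.6 = -4194.1
Services: 331.5 - 426.4 - 320.7 + 523.0 = 107.4
Primary income: -156.1
Secondary income: 187.2 - 305.5 = -118.3
Current account = (-4194.1) + 107.4 + (-156.1) + (-118.3) = -4361.1
(Excluded from the current account — financial account: acquisition of a foreign subsidiary by a resident firm (outward FDI) 677.5, foreign purchases of domestic corporate bonds 1226.5, new loans extended by domestic banks to foreign borrowers 1048.6; capital account: acquisition of foreign patents and trademarks (non-produced assets) 130.8.)

-4361.1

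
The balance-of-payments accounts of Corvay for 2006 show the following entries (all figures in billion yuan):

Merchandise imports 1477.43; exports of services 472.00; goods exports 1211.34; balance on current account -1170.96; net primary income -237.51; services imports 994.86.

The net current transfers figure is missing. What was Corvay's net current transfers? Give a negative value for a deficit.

Current account = goods balance + services balance + net primary income + net secondary income
Sum of the known components = -1026.46
Net current transfers = CA - (known components) = -1170.96 - (-1026.46) = -144.50

-144.50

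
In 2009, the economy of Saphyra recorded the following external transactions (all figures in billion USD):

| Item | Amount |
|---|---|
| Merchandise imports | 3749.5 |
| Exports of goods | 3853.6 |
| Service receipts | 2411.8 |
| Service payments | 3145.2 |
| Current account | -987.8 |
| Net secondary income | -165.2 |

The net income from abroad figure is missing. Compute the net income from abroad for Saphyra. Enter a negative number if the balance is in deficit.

-193.3

Current account = goods balance + services balance + net primary income + net secondary income
Sum of the known components = -794.5
Net income from abroad = CA - (known components) = -987.8 - (-794.5) = -193.3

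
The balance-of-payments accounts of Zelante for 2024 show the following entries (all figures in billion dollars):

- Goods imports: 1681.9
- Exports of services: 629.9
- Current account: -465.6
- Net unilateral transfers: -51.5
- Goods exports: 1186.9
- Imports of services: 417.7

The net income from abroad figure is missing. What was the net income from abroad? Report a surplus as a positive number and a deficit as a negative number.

Current account = goods balance + services balance + net primary income + net secondary income
Sum of the known components = -334.3
Net income from abroad = CA - (known components) = -465.6 - (-334.3) = -131.3

-131.3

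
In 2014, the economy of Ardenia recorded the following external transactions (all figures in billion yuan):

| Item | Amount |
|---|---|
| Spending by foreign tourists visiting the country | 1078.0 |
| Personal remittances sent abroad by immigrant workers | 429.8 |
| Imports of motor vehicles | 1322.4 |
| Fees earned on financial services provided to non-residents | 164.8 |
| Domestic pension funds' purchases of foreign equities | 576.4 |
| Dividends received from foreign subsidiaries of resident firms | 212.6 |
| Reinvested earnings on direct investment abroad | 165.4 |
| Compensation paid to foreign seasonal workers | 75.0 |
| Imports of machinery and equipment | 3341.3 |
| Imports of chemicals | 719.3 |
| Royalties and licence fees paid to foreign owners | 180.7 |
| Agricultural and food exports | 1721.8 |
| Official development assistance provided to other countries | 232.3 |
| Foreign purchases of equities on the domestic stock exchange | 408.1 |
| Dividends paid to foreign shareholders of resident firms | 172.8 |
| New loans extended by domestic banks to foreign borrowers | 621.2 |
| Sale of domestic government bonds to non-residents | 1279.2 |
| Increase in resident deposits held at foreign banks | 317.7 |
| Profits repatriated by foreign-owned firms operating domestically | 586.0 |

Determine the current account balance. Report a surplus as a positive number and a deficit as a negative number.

Goods: -1322.4 - 3341.3 + 1721.8 - 719.3 = -3661.2
Services: 1078.0 - 180.7 + 164.8 = 1062.1
Primary income: -172.8 + 212.6 - 586.0 - 75.0 + 165.4 = -455.8
Secondary income: -429.8 - 232.3 = -662.1
Current account = (-3661.2) + 1062.1 + (-455.8) + (-662.1) = -3717.0
(Excluded from the current account — financial account: domestic pension funds' purchases of foreign equities 576.4, foreign purchases of equities on the domestic stock exchange 408.1, new loans extended by domestic banks to foreign borrowers 621.2, sale of domestic government bonds to non-residents 1279.2, increase in resident deposits held at foreign banks 317.7.)

-3717.0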